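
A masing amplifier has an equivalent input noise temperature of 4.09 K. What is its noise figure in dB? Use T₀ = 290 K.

0.061 dB

F = 1 + T_e/T₀ = 1 + 4.09/290 = 1.0141
NF = 10 log₁₀(1.0141) = 0.061 dB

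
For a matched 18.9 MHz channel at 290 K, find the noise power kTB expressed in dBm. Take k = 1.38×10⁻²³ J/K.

P_n = kTB = 1.38×10⁻²³ × 290 × 1.89×10⁷ = 7.56×10⁻¹⁴ W
In dBm: 10 log₁₀(7.56×10⁻¹⁴ / 10⁻³) = −101.2 dBm

−101.2 dBm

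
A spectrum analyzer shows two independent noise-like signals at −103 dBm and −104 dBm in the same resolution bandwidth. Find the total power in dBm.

Convert to linear, add, convert back:
P₁ = 5.01×10⁻¹⁴ W, P₂ = 3.98×10⁻¹⁴ W
P_tot = 8.99×10⁻¹⁴ W → 10 log₁₀(P_tot / 10⁻³) = −100.5 dBm

−100.5 dBm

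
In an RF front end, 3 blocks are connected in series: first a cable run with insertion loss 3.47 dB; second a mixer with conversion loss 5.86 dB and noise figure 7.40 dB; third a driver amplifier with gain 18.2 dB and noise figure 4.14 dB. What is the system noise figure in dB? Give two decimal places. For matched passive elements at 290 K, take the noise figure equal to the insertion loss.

14.13 dB

Convert to linear (a loss of L dB is a gain of −L dB): F_i = 10^(NF_i/10), G_i = 10^(G_i,dB/10)
  Stage 1: F_1 = 10^(3.47/10) = 2.223, G_1 = 10^(−3.47/10) = 0.4498
  Stage 2: F_2 = 10^(7.40/10) = 5.495, G_2 = 10^(−5.86/10) = 0.2594
  Stage 3: F_3 = 10^(4.14/10) = 2.594, G_3 = 10^(18.2/10) = 66.07
Friis cascade:
  F = 2.223 + (5.495 − 1)/0.4498 + (2.594 − 1)/0.1167 = 25.88
NF = 10 log₁₀(25.88) = 14.13 dB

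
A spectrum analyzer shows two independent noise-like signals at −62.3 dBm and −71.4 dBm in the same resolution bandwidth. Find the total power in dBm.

−61.8 dBm

Convert to linear, add, convert back:
P₁ = 5.89×10⁻¹⁰ W, P₂ = 7.24×10⁻¹¹ W
P_tot = 6.61×10⁻¹⁰ W → 10 log₁₀(P_tot / 10⁻³) = −61.8 dBm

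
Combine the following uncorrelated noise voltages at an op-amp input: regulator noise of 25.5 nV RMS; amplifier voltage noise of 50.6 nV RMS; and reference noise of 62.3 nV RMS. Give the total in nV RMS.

Uncorrelated sources add in power (mean-square): V_tot = √(ΣV_i²)
V_tot = √[(2.55×10⁻⁸)² + (5.06×10⁻⁸)² + (6.23×10⁻⁸)²] = 8.42×10⁻⁸ V = 84.2 nV

84.2 nV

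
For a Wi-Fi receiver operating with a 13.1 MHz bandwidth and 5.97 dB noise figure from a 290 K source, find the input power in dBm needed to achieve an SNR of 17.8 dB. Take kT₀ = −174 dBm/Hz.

−79.1 dBm

Sensitivity = −174 + 10 log₁₀(B) + NF + SNR_min
= −174 + 71.17 + 5.97 + 17.8
= −79.06 dBm → −79.1 dBm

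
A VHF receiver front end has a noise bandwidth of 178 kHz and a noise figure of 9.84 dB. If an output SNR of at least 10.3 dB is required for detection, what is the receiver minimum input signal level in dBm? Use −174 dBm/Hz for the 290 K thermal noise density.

Sensitivity = −174 + 10 log₁₀(B) + NF + SNR_min
= −174 + 52.5 + 9.84 + 10.3
= −101.36 dBm → −101.4 dBm

−101.4 dBm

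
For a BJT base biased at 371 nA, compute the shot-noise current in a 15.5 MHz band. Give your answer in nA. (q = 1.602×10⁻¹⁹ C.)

I_n = √(2qI·B)
2qI·B = 2 × 1.602×10⁻¹⁹ × 3.71×10⁻⁷ × 1.55×10⁷ = 1.84×10⁻¹⁸ A²
I_n = √(1.84×10⁻¹⁸) = 1.36×10⁻⁹ A = 1.36 nA

1.36 nA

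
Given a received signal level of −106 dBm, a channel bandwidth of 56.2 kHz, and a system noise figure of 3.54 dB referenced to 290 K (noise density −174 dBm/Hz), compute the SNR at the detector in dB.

Noise floor: N = −174 + 10 log₁₀(B) + NF
10 log₁₀(5.62×10⁴) = 47.5 dB
N = −174 + 47.5 + 3.54 = −122.96 dBm
SNR = P_sig − N = −106 − (−122.96) = 16.96 dB → 17.0 dB

17.0 dB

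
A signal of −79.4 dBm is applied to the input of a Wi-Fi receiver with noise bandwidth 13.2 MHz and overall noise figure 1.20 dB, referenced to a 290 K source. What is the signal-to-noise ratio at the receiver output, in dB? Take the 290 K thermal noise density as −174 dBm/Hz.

22.2 dB

Noise floor: N = −174 + 10 log₁₀(B) + NF
10 log₁₀(1.32×10⁷) = 71.21 dB
N = −174 + 71.21 + 1.20 = −101.59 dBm
SNR = P_sig − N = −79.4 − (−101.59) = 22.19 dB → 22.2 dB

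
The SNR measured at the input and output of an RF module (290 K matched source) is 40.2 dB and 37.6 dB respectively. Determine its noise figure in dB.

NF (dB) = SNR_in(dB) − SNR_out(dB) when the source is at T₀
NF = 40.2 − 37.6 = 2.6 dB

2.6 dB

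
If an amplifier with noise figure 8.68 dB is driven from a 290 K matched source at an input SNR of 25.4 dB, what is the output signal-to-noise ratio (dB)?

16.72 dB

By definition F = SNR_in/SNR_out, so in dB: SNR_out = SNR_in − NF
SNR_out = 25.4 − 8.68 = 16.72 dB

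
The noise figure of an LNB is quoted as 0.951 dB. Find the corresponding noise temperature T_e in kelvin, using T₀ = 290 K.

F = 10^(0.951/10) = 1.2448
T_e = (F − 1)·T₀ = (1.2448 − 1) × 290 = 71.0 K

71.0 K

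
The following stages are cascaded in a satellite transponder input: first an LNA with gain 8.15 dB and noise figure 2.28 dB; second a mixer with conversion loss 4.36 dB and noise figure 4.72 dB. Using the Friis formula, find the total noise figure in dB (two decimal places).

2.99 dB

Convert to linear (a loss of L dB is a gain of −L dB): F_i = 10^(NF_i/10), G_i = 10^(G_i,dB/10)
  Stage 1: F_1 = 10^(2.28/10) = 1.690, G_1 = 10^(8.15/10) = 6.531
  Stage 2: F_2 = 10^(4.72/10) = 2.965, G_2 = 10^(−4.36/10) = 0.3664
Friis cascade:
  F = 1.690 + (2.965 − 1)/6.531 = 1.991
NF = 10 log₁₀(1.991) = 2.99 dB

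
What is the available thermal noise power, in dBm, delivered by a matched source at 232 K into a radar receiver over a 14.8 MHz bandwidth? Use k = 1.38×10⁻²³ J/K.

−103.2 dBm

P_n = kTB = 1.38×10⁻²³ × 232 × 1.48×10⁷ = 4.74×10⁻¹⁴ W
In dBm: 10 log₁₀(4.74×10⁻¹⁴ / 10⁻³) = −103.2 dBm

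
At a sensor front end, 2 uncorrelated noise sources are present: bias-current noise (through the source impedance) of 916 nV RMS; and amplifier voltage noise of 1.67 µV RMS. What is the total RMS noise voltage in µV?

Uncorrelated sources add in power (mean-square): V_tot = √(ΣV_i²)
V_tot = √[(9.16×10⁻⁷)² + (1.67×10⁻⁶)²] = 1.90×10⁻⁶ V = 1.90 µV

1.90 µV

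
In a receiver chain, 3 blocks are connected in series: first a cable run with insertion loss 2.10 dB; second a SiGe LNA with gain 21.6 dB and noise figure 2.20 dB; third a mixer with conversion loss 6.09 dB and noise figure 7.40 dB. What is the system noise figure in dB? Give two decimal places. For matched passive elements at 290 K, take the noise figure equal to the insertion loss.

Convert to linear (a loss of L dB is a gain of −L dB): F_i = 10^(NF_i/10), G_i = 10^(G_i,dB/10)
  Stage 1: F_1 = 10^(2.10/10) = 1.622, G_1 = 10^(−2.10/10) = 0.6166
  Stage 2: F_2 = 10^(2.20/10) = 1.660, G_2 = 10^(21.6/10) = 144.5
  Stage 3: F_3 = 10^(7.40/10) = 5.495, G_3 = 10^(−6.09/10) = 0.2460
Friis cascade:
  F = 1.622 + (1.660 − 1)/0.6166 + (5.495 − 1)/89.13 = 2.742
NF = 10 log₁₀(2.742) = 4.38 dB

4.38 dB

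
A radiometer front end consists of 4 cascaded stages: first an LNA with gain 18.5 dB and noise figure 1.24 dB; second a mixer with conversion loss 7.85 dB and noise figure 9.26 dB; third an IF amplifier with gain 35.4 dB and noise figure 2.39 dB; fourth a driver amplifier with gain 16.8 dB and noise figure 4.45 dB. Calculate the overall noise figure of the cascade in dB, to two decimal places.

1.76 dB

Convert to linear (a loss of L dB is a gain of −L dB): F_i = 10^(NF_i/10), G_i = 10^(G_i,dB/10)
  Stage 1: F_1 = 10^(1.24/10) = 1.330, G_1 = 10^(18.5/10) = 70.79
  Stage 2: F_2 = 10^(9.26/10) = 8.433, G_2 = 10^(−7.85/10) = 0.1641
  Stage 3: F_3 = 10^(2.39/10) = 1.734, G_3 = 10^(35.4/10) = 3467
  Stage 4: F_4 = 10^(4.45/10) = 2.786, G_4 = 10^(16.8/10) = 47.86
Friis cascade:
  F = 1.330 + (8.433 − 1)/70.79 + (1.734 − 1)/11.61 + (2.786 − 1)/4.027×10⁴ = 1.499
NF = 10 log₁₀(1.499) = 1.76 dB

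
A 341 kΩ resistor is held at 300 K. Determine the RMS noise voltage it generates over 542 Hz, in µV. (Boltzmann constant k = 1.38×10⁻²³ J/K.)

1.75 µV

V_n = √(4kTRB)
4kTRB = 4 × 1.38×10⁻²³ × 300 × 3.41×10⁵ × 5.42×10² = 3.06×10⁻¹² V²
V_n = √(3.06×10⁻¹²) = 1.75×10⁻⁶ V = 1.75 µV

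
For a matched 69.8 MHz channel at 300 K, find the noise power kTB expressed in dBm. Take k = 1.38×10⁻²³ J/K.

P_n = kTB = 1.38×10⁻²³ × 300 × 6.98×10⁷ = 2.89×10⁻¹³ W
In dBm: 10 log₁₀(2.89×10⁻¹³ / 10⁻³) = −95.4 dBm

−95.4 dBm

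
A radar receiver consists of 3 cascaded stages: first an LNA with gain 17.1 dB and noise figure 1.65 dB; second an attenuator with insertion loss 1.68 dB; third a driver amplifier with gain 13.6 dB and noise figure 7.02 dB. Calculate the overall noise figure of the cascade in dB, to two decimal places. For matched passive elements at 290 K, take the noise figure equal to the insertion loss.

2.01 dB

Convert to linear (a loss of L dB is a gain of −L dB): F_i = 10^(NF_i/10), G_i = 10^(G_i,dB/10)
  Stage 1: F_1 = 10^(1.65/10) = 1.462, G_1 = 10^(17.1/10) = 51.29
  Stage 2: F_2 = 10^(1.68/10) = 1.472, G_2 = 10^(−1.68/10) = 0.6792
  Stage 3: F_3 = 10^(7.02/10) = 5.035, G_3 = 10^(13.6/10) = 22.91
Friis cascade:
  F = 1.462 + (1.472 − 1)/51.29 + (5.035 − 1)/34.83 = 1.587
NF = 10 log₁₀(1.587) = 2.01 dB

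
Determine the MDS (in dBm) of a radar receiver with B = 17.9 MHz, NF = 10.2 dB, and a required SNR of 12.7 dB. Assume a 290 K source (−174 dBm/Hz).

−78.6 dBm

Sensitivity = −174 + 10 log₁₀(B) + NF + SNR_min
= −174 + 72.53 + 10.2 + 12.7
= −78.57 dBm → −78.6 dBm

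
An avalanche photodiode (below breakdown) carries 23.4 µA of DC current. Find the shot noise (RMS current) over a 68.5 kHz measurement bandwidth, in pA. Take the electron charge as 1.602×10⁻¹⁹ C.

I_n = √(2qI·B)
2qI·B = 2 × 1.602×10⁻¹⁹ × 2.34×10⁻⁵ × 6.85×10⁴ = 5.14×10⁻¹⁹ A²
I_n = √(5.14×10⁻¹⁹) = 7.17×10⁻¹⁰ A = 717 pA

717 pA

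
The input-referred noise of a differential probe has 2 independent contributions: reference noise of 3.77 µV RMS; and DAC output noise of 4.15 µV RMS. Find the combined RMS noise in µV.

Uncorrelated sources add in power (mean-square): V_tot = √(ΣV_i²)
V_tot = √[(3.77×10⁻⁶)² + (4.15×10⁻⁶)²] = 5.61×10⁻⁶ V = 5.61 µV

5.61 µV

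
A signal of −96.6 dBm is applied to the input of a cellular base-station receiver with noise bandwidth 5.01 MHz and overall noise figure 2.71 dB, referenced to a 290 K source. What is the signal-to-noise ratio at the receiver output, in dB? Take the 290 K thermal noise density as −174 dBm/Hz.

Noise floor: N = −174 + 10 log₁₀(B) + NF
10 log₁₀(5.01×10⁶) = 67 dB
N = −174 + 67 + 2.71 = −104.29 dBm
SNR = P_sig − N = −96.6 − (−104.29) = 7.69 dB → 7.7 dB

7.7 dB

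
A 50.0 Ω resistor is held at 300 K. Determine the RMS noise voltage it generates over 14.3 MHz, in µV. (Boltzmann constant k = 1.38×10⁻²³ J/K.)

V_n = √(4kTRB)
4kTRB = 4 × 1.38×10⁻²³ × 300 × 5.00×10¹ × 1.43×10⁷ = 1.18×10⁻¹¹ V²
V_n = √(1.18×10⁻¹¹) = 3.44×10⁻⁶ V = 3.44 µV

3.44 µV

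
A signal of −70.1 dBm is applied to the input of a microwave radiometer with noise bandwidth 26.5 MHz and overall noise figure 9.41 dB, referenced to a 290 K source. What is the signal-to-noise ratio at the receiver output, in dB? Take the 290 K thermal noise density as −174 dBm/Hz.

Noise floor: N = −174 + 10 log₁₀(B) + NF
10 log₁₀(2.65×10⁷) = 74.23 dB
N = −174 + 74.23 + 9.41 = −90.36 dBm
SNR = P_sig − N = −70.1 − (−90.36) = 20.26 dB → 20.3 dB

20.3 dB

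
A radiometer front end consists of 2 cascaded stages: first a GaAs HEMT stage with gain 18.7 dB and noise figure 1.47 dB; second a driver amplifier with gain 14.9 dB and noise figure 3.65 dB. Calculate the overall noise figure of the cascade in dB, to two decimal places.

Convert to linear (a loss of L dB is a gain of −L dB): F_i = 10^(NF_i/10), G_i = 10^(G_i,dB/10)
  Stage 1: F_1 = 10^(1.47/10) = 1.403, G_1 = 10^(18.7/10) = 74.13
  Stage 2: F_2 = 10^(3.65/10) = 2.317, G_2 = 10^(14.9/10) = 30.90
Friis cascade:
  F = 1.403 + (2.317 − 1)/74.13 = 1.421
NF = 10 log₁₀(1.421) = 1.52 dB

1.52 dB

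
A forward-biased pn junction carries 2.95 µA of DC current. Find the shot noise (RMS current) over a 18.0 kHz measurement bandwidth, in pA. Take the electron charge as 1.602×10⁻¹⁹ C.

130 pA

I_n = √(2qI·B)
2qI·B = 2 × 1.602×10⁻¹⁹ × 2.95×10⁻⁶ × 1.80×10⁴ = 1.70×10⁻²⁰ A²
I_n = √(1.70×10⁻²⁰) = 1.30×10⁻¹⁰ A = 130 pA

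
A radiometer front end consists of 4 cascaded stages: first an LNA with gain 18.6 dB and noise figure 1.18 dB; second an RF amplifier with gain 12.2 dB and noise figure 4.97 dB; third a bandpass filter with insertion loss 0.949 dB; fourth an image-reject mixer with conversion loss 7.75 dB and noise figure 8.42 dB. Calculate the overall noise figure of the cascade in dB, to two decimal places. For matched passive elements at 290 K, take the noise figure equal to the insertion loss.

1.30 dB

Convert to linear (a loss of L dB is a gain of −L dB): F_i = 10^(NF_i/10), G_i = 10^(G_i,dB/10)
  Stage 1: F_1 = 10^(1.18/10) = 1.312, G_1 = 10^(18.6/10) = 72.44
  Stage 2: F_2 = 10^(4.97/10) = 3.141, G_2 = 10^(12.2/10) = 16.60
  Stage 3: F_3 = 10^(0.949/10) = 1.244, G_3 = 10^(−0.949/10) = 0.8037
  Stage 4: F_4 = 10^(8.42/10) = 6.950, G_4 = 10^(−7.75/10) = 0.1679
Friis cascade:
  F = 1.312 + (3.141 − 1)/72.44 + (1.244 − 1)/1202 + (6.950 − 1)/966.3 = 1.348
NF = 10 log₁₀(1.348) = 1.30 dB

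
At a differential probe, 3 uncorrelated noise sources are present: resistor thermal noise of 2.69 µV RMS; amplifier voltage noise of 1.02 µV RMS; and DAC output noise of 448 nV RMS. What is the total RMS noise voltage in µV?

2.91 µV

Uncorrelated sources add in power (mean-square): V_tot = √(ΣV_i²)
V_tot = √[(2.69×10⁻⁶)² + (1.02×10⁻⁶)² + (4.48×10⁻⁷)²] = 2.91×10⁻⁶ V = 2.91 µV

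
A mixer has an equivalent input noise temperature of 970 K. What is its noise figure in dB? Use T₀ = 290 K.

F = 1 + T_e/T₀ = 1 + 970/290 = 4.34483
NF = 10 log₁₀(4.34483) = 6.38 dB

6.38 dB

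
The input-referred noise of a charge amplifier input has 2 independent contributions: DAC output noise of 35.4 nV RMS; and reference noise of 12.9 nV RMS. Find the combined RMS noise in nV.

37.7 nV

Uncorrelated sources add in power (mean-square): V_tot = √(ΣV_i²)
V_tot = √[(3.54×10⁻⁸)² + (1.29×10⁻⁸)²] = 3.77×10⁻⁸ V = 37.7 nV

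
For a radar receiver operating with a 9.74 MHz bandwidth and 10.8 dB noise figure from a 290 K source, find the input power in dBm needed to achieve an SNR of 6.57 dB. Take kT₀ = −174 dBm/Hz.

Sensitivity = −174 + 10 log₁₀(B) + NF + SNR_min
= −174 + 69.89 + 10.8 + 6.57
= −86.74 dBm → −86.7 dBm

−86.7 dBm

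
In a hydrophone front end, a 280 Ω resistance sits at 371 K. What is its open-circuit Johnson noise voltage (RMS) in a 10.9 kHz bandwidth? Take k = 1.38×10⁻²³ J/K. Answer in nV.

250 nV

V_n = √(4kTRB)
4kTRB = 4 × 1.38×10⁻²³ × 371 × 2.80×10² × 1.09×10⁴ = 6.25×10⁻¹⁴ V²
V_n = √(6.25×10⁻¹⁴) = 2.50×10⁻⁷ V = 250 nV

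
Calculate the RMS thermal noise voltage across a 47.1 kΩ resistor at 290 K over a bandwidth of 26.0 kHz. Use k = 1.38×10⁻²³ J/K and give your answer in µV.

4.43 µV

V_n = √(4kTRB)
4kTRB = 4 × 1.38×10⁻²³ × 290 × 4.71×10⁴ × 2.60×10⁴ = 1.96×10⁻¹¹ V²
V_n = √(1.96×10⁻¹¹) = 4.43×10⁻⁶ V = 4.43 µV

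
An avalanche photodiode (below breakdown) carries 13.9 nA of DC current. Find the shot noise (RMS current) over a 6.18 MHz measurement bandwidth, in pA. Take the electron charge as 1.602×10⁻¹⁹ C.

166 pA

I_n = √(2qI·B)
2qI·B = 2 × 1.602×10⁻¹⁹ × 1.39×10⁻⁸ × 6.18×10⁶ = 2.75×10⁻²⁰ A²
I_n = √(2.75×10⁻²⁰) = 1.66×10⁻¹⁰ A = 166 pA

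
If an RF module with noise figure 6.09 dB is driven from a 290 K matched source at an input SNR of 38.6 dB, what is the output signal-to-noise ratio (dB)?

32.51 dB

By definition F = SNR_in/SNR_out, so in dB: SNR_out = SNR_in − NF
SNR_out = 38.6 − 6.09 = 32.51 dB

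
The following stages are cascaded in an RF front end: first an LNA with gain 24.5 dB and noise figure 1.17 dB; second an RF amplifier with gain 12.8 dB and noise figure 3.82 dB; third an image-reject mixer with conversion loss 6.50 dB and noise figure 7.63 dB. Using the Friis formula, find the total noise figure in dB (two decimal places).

1.19 dB

Convert to linear (a loss of L dB is a gain of −L dB): F_i = 10^(NF_i/10), G_i = 10^(G_i,dB/10)
  Stage 1: F_1 = 10^(1.17/10) = 1.309, G_1 = 10^(24.5/10) = 281.8
  Stage 2: F_2 = 10^(3.82/10) = 2.410, G_2 = 10^(12.8/10) = 19.05
  Stage 3: F_3 = 10^(7.63/10) = 5.794, G_3 = 10^(−6.50/10) = 0.2239
Friis cascade:
  F = 1.309 + (2.410 − 1)/281.8 + (5.794 − 1)/5370 = 1.315
NF = 10 log₁₀(1.315) = 1.19 dB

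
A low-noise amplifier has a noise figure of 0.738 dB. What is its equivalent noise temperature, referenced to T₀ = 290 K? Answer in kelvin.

F = 10^(0.738/10) = 1.18522
T_e = (F − 1)·T₀ = (1.18522 − 1) × 290 = 53.7 K

53.7 K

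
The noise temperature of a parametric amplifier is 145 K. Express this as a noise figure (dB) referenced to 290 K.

1.76 dB

F = 1 + T_e/T₀ = 1 + 145/290 = 1.5
NF = 10 log₁₀(1.5) = 1.76 dB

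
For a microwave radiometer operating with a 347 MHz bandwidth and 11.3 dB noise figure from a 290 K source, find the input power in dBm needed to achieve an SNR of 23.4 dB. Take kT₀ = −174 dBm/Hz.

Sensitivity = −174 + 10 log₁₀(B) + NF + SNR_min
= −174 + 85.4 + 11.3 + 23.4
= −53.9 dBm → −53.9 dBm

−53.9 dBm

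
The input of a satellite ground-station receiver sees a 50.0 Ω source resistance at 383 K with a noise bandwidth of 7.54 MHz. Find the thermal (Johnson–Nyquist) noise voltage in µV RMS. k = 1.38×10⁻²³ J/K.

2.82 µV

V_n = √(4kTRB)
4kTRB = 4 × 1.38×10⁻²³ × 383 × 5.00×10¹ × 7.54×10⁶ = 7.97×10⁻¹² V²
V_n = √(7.97×10⁻¹²) = 2.82×10⁻⁶ V = 2.82 µV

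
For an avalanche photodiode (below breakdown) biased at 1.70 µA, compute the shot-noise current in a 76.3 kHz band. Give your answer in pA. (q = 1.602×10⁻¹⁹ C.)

204 pA

I_n = √(2qI·B)
2qI·B = 2 × 1.602×10⁻¹⁹ × 1.70×10⁻⁶ × 7.63×10⁴ = 4.16×10⁻²⁰ A²
I_n = √(4.16×10⁻²⁰) = 2.04×10⁻¹⁰ A = 204 pA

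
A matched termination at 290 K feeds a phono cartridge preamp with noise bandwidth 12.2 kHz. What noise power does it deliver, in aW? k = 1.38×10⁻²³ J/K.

48.8 aW

P_n = kTB = 1.38×10⁻²³ × 290 × 1.22×10⁴ = 4.88×10⁻¹⁷ W = 48.8 aW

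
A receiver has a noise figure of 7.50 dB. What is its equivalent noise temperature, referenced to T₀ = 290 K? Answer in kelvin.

1341 K

F = 10^(7.50/10) = 5.62341
T_e = (F − 1)·T₀ = (5.62341 − 1) × 290 = 1341 K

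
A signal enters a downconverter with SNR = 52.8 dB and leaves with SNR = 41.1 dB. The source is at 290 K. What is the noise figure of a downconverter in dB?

11.7 dB

NF (dB) = SNR_in(dB) − SNR_out(dB) when the source is at T₀
NF = 52.8 − 41.1 = 11.7 dB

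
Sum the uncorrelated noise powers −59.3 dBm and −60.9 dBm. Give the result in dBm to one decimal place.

Convert to linear, add, convert back:
P₁ = 1.17×10⁻⁹ W, P₂ = 8.13×10⁻¹⁰ W
P_tot = 1.99×10⁻⁹ W → 10 log₁₀(P_tot / 10⁻³) = −57.0 dBm

−57.0 dBm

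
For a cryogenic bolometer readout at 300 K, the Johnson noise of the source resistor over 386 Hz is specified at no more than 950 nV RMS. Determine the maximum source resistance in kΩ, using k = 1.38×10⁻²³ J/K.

141 kΩ

Johnson–Nyquist: V_n = √(4kTRB) ⇒ R = V_n² / (4kTB)
4kTB = 4 × 1.38×10⁻²³ × 300 × 3.86×10² = 6.39×10⁻¹⁸
R = (9.50×10⁻⁷)² / 6.39×10⁻¹⁸ = 1.41×10⁵ Ω = 141 kΩ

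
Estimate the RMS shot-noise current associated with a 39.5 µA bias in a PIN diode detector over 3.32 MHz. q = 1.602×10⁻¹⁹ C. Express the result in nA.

I_n = √(2qI·B)
2qI·B = 2 × 1.602×10⁻¹⁹ × 3.95×10⁻⁵ × 3.32×10⁶ = 4.20×10⁻¹⁷ A²
I_n = √(4.20×10⁻¹⁷) = 6.48×10⁻⁹ A = 6.48 nA

6.48 nA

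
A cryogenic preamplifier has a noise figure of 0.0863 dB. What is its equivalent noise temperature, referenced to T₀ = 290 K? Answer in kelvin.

5.82 K

F = 10^(0.0863/10) = 1.02007
T_e = (F − 1)·T₀ = (1.02007 − 1) × 290 = 5.82 K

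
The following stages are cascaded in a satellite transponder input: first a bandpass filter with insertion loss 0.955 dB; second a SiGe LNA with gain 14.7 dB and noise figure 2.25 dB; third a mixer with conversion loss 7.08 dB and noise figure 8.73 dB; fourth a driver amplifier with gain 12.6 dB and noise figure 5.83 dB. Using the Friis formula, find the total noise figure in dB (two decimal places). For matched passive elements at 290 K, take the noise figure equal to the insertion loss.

Convert to linear (a loss of L dB is a gain of −L dB): F_i = 10^(NF_i/10), G_i = 10^(G_i,dB/10)
  Stage 1: F_1 = 10^(0.955/10) = 1.246, G_1 = 10^(−0.955/10) = 0.8026
  Stage 2: F_2 = 10^(2.25/10) = 1.679, G_2 = 10^(14.7/10) = 29.51
  Stage 3: F_3 = 10^(8.73/10) = 7.464, G_3 = 10^(−7.08/10) = 0.1959
  Stage 4: F_4 = 10^(5.83/10) = 3.828, G_4 = 10^(12.6/10) = 18.20
Friis cascade:
  F = 1.246 + (1.679 − 1)/0.8026 + (7.464 − 1)/23.69 + (3.828 − 1)/4.640 = 2.974
NF = 10 log₁₀(2.974) = 4.73 dB

4.73 dB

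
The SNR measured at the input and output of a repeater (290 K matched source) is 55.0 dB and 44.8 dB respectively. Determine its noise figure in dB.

10.2 dB

NF (dB) = SNR_in(dB) − SNR_out(dB) when the source is at T₀
NF = 55.0 − 44.8 = 10.2 dB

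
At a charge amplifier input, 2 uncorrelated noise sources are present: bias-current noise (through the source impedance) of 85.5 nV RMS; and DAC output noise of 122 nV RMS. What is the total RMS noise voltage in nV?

Uncorrelated sources add in power (mean-square): V_tot = √(ΣV_i²)
V_tot = √[(8.55×10⁻⁸)² + (1.22×10⁻⁷)²] = 1.49×10⁻⁷ V = 149 nV

149 nV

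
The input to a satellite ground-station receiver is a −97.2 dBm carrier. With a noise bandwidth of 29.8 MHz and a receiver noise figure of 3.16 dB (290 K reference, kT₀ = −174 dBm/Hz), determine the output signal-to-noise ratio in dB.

Noise floor: N = −174 + 10 log₁₀(B) + NF
10 log₁₀(2.98×10⁷) = 74.74 dB
N = −174 + 74.74 + 3.16 = −96.10 dBm
SNR = P_sig − N = −97.2 − (−96.10) = −1.10 dB → −1.1 dB

−1.1 dB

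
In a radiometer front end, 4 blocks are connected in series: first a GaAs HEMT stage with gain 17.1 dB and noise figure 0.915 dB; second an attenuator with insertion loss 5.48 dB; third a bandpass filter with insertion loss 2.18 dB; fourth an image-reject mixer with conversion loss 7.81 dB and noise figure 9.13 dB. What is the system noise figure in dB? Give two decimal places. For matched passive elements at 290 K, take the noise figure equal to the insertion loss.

3.32 dB

Convert to linear (a loss of L dB is a gain of −L dB): F_i = 10^(NF_i/10), G_i = 10^(G_i,dB/10)
  Stage 1: F_1 = 10^(0.915/10) = 1.235, G_1 = 10^(17.1/10) = 51.29
  Stage 2: F_2 = 10^(5.48/10) = 3.532, G_2 = 10^(−5.48/10) = 0.2831
  Stage 3: F_3 = 10^(2.18/10) = 1.652, G_3 = 10^(−2.18/10) = 0.6053
  Stage 4: F_4 = 10^(9.13/10) = 8.185, G_4 = 10^(−7.81/10) = 0.1656
Friis cascade:
  F = 1.235 + (3.532 − 1)/51.29 + (1.652 − 1)/14.52 + (8.185 − 1)/8.790 = 2.146
NF = 10 log₁₀(2.146) = 3.32 dB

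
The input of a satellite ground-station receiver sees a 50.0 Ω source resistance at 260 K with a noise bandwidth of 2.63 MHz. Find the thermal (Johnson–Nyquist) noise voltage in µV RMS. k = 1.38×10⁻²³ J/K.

1.37 µV

V_n = √(4kTRB)
4kTRB = 4 × 1.38×10⁻²³ × 260 × 5.00×10¹ × 2.63×10⁶ = 1.89×10⁻¹² V²
V_n = √(1.89×10⁻¹²) = 1.37×10⁻⁶ V = 1.37 µV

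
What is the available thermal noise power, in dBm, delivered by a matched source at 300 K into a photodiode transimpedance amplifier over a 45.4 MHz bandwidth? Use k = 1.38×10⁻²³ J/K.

−97.3 dBm

P_n = kTB = 1.38×10⁻²³ × 300 × 4.54×10⁷ = 1.88×10⁻¹³ W
In dBm: 10 log₁₀(1.88×10⁻¹³ / 10⁻³) = −97.3 dBm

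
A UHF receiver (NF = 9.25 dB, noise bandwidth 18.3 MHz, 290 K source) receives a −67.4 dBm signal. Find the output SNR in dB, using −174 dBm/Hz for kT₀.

24.7 dB

Noise floor: N = −174 + 10 log₁₀(B) + NF
10 log₁₀(1.83×10⁷) = 72.62 dB
N = −174 + 72.62 + 9.25 = −92.13 dBm
SNR = P_sig − N = −67.4 − (−92.13) = 24.73 dB → 24.7 dB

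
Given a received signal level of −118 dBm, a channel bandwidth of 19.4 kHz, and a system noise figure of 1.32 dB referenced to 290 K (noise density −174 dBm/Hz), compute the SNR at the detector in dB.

11.8 dB

Noise floor: N = −174 + 10 log₁₀(B) + NF
10 log₁₀(1.94×10⁴) = 42.88 dB
N = −174 + 42.88 + 1.32 = −129.80 dBm
SNR = P_sig − N = −118 − (−129.80) = 11.80 dB → 11.8 dB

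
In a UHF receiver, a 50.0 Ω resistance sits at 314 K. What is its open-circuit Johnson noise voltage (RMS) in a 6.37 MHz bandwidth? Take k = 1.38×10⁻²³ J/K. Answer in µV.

V_n = √(4kTRB)
4kTRB = 4 × 1.38×10⁻²³ × 314 × 5.00×10¹ × 6.37×10⁶ = 5.52×10⁻¹² V²
V_n = √(5.52×10⁻¹²) = 2.35×10⁻⁶ V = 2.35 µV

2.35 µV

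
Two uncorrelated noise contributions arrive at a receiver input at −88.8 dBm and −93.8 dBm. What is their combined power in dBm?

−87.6 dBm

Convert to linear, add, convert back:
P₁ = 1.32×10⁻¹² W, P₂ = 4.17×10⁻¹³ W
P_tot = 1.74×10⁻¹² W → 10 log₁₀(P_tot / 10⁻³) = −87.6 dBm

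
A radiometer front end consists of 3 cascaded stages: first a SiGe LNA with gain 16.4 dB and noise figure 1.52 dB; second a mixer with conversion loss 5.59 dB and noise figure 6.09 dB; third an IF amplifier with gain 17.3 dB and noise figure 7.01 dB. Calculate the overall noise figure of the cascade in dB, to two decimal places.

2.61 dB

Convert to linear (a loss of L dB is a gain of −L dB): F_i = 10^(NF_i/10), G_i = 10^(G_i,dB/10)
  Stage 1: F_1 = 10^(1.52/10) = 1.419, G_1 = 10^(16.4/10) = 43.65
  Stage 2: F_2 = 10^(6.09/10) = 4.064, G_2 = 10^(−5.59/10) = 0.2761
  Stage 3: F_3 = 10^(7.01/10) = 5.023, G_3 = 10^(17.3/10) = 53.70
Friis cascade:
  F = 1.419 + (4.064 − 1)/43.65 + (5.023 − 1)/12.05 = 1.823
NF = 10 log₁₀(1.823) = 2.61 dB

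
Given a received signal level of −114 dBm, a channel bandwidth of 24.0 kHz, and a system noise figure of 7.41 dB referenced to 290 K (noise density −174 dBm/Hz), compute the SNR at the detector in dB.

8.8 dB

Noise floor: N = −174 + 10 log₁₀(B) + NF
10 log₁₀(2.40×10⁴) = 43.8 dB
N = −174 + 43.8 + 7.41 = −122.79 dBm
SNR = P_sig − N = −114 − (−122.79) = 8.79 dB → 8.8 dB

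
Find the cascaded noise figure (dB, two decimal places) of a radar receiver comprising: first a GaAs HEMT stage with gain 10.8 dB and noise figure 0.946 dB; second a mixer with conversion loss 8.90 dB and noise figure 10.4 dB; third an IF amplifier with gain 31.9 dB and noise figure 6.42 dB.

Convert to linear (a loss of L dB is a gain of −L dB): F_i = 10^(NF_i/10), G_i = 10^(G_i,dB/10)
  Stage 1: F_1 = 10^(0.946/10) = 1.243, G_1 = 10^(10.8/10) = 12.02
  Stage 2: F_2 = 10^(10.4/10) = 10.96, G_2 = 10^(−8.90/10) = 0.1288
  Stage 3: F_3 = 10^(6.42/10) = 4.385, G_3 = 10^(31.9/10) = 1549
Friis cascade:
  F = 1.243 + (10.96 − 1)/12.02 + (4.385 − 1)/1.549 = 4.258
NF = 10 log₁₀(4.258) = 6.29 dB

6.29 dB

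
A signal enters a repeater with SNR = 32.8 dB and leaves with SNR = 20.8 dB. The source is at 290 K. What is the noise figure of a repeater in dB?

12.0 dB

NF (dB) = SNR_in(dB) − SNR_out(dB) when the source is at T₀
NF = 32.8 − 20.8 = 12.0 dB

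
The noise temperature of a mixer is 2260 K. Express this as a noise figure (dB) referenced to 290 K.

9.44 dB

F = 1 + T_e/T₀ = 1 + 2260/290 = 8.7931
NF = 10 log₁₀(8.7931) = 9.44 dB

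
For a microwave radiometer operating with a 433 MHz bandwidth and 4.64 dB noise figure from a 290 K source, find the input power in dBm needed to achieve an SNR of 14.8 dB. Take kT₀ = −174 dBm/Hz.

Sensitivity = −174 + 10 log₁₀(B) + NF + SNR_min
= −174 + 86.36 + 4.64 + 14.8
= −68.20 dBm → −68.2 dBm

−68.2 dBm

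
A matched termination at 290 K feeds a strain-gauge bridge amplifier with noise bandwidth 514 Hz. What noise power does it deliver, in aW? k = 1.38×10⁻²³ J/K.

2.06 aW

P_n = kTB = 1.38×10⁻²³ × 290 × 5.14×10² = 2.06×10⁻¹⁸ W = 2.06 aW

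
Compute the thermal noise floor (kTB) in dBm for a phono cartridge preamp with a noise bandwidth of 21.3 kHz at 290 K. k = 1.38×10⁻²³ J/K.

−130.7 dBm

P_n = kTB = 1.38×10⁻²³ × 290 × 2.13×10⁴ = 8.52×10⁻¹⁷ W
In dBm: 10 log₁₀(8.52×10⁻¹⁷ / 10⁻³) = −130.7 dBm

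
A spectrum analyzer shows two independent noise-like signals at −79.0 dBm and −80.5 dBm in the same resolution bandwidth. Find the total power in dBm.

Convert to linear, add, convert back:
P₁ = 1.26×10⁻¹¹ W, P₂ = 8.91×10⁻¹² W
P_tot = 2.15×10⁻¹¹ W → 10 log₁₀(P_tot / 10⁻³) = −76.7 dBm

−76.7 dBm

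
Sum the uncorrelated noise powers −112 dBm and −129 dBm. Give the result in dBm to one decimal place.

−111.9 dBm

Convert to linear, add, convert back:
P₁ = 6.31×10⁻¹⁵ W, P₂ = 1.26×10⁻¹⁶ W
P_tot = 6.44×10⁻¹⁵ W → 10 log₁₀(P_tot / 10⁻³) = −111.9 dBm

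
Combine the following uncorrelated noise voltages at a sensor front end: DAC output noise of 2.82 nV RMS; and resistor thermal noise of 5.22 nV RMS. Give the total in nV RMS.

Uncorrelated sources add in power (mean-square): V_tot = √(ΣV_i²)
V_tot = √[(2.82×10⁻⁹)² + (5.22×10⁻⁹)²] = 5.93×10⁻⁹ V = 5.93 nV

5.93 nV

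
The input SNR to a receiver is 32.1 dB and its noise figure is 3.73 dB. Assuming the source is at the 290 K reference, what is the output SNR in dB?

28.37 dB

By definition F = SNR_in/SNR_out, so in dB: SNR_out = SNR_in − NF
SNR_out = 32.1 − 3.73 = 28.37 dB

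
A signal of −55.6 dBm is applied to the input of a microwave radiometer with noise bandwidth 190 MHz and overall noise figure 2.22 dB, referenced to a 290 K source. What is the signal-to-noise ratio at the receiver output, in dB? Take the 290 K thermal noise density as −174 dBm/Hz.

Noise floor: N = −174 + 10 log₁₀(B) + NF
10 log₁₀(1.90×10⁸) = 82.79 dB
N = −174 + 82.79 + 2.22 = −88.99 dBm
SNR = P_sig − N = −55.6 − (−88.99) = 33.39 dB → 33.4 dB

33.4 dB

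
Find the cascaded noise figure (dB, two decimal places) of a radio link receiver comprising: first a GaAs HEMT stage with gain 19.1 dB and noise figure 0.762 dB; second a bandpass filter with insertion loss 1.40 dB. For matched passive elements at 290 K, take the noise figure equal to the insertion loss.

Convert to linear (a loss of L dB is a gain of −L dB): F_i = 10^(NF_i/10), G_i = 10^(G_i,dB/10)
  Stage 1: F_1 = 10^(0.762/10) = 1.192, G_1 = 10^(19.1/10) = 81.28
  Stage 2: F_2 = 10^(1.40/10) = 1.380, G_2 = 10^(−1.40/10) = 0.7244
Friis cascade:
  F = 1.192 + (1.380 − 1)/81.28 = 1.196
NF = 10 log₁₀(1.196) = 0.78 dB

0.78 dB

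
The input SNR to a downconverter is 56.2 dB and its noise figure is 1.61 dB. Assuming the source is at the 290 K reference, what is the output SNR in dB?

54.59 dB

By definition F = SNR_in/SNR_out, so in dB: SNR_out = SNR_in − NF
SNR_out = 56.2 − 1.61 = 54.59 dB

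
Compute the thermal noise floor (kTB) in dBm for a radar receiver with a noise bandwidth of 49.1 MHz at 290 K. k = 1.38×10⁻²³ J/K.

P_n = kTB = 1.38×10⁻²³ × 290 × 4.91×10⁷ = 1.96×10⁻¹³ W
In dBm: 10 log₁₀(1.96×10⁻¹³ / 10⁻³) = −97.1 dBm

−97.1 dBm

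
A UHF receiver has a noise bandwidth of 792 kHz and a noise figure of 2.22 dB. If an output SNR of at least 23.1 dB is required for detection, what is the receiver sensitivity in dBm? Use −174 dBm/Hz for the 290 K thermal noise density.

−89.7 dBm

Sensitivity = −174 + 10 log₁₀(B) + NF + SNR_min
= −174 + 58.99 + 2.22 + 23.1
= −89.69 dBm → −89.7 dBm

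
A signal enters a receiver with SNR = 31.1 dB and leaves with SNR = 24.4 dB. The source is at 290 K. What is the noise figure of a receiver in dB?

NF (dB) = SNR_in(dB) − SNR_out(dB) when the source is at T₀
NF = 31.1 − 24.4 = 6.7 dB

6.7 dB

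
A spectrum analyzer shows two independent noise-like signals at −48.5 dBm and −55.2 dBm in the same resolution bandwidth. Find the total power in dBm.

Convert to linear, add, convert back:
P₁ = 1.41×10⁻⁸ W, P₂ = 3.02×10⁻⁹ W
P_tot = 1.71×10⁻⁸ W → 10 log₁₀(P_tot / 10⁻³) = −47.7 dBm

−47.7 dBm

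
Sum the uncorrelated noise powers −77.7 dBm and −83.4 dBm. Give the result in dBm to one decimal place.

−76.7 dBm

Convert to linear, add, convert back:
P₁ = 1.70×10⁻¹¹ W, P₂ = 4.57×10⁻¹² W
P_tot = 2.16×10⁻¹¹ W → 10 log₁₀(P_tot / 10⁻³) = −76.7 dBm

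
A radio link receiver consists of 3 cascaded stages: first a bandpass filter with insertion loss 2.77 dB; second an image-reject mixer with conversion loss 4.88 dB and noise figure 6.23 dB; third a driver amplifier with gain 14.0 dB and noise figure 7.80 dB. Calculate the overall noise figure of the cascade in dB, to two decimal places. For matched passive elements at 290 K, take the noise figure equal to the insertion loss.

Convert to linear (a loss of L dB is a gain of −L dB): F_i = 10^(NF_i/10), G_i = 10^(G_i,dB/10)
  Stage 1: F_1 = 10^(2.77/10) = 1.892, G_1 = 10^(−2.77/10) = 0.5284
  Stage 2: F_2 = 10^(6.23/10) = 4.198, G_2 = 10^(−4.88/10) = 0.3251
  Stage 3: F_3 = 10^(7.80/10) = 6.026, G_3 = 10^(14.0/10) = 25.12
Friis cascade:
  F = 1.892 + (4.198 − 1)/0.5284 + (6.026 − 1)/0.1718 = 37.20
NF = 10 log₁₀(37.20) = 15.71 dB

15.71 dB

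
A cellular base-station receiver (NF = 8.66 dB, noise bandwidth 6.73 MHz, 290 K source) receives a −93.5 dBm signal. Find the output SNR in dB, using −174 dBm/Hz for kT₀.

3.6 dB

Noise floor: N = −174 + 10 log₁₀(B) + NF
10 log₁₀(6.73×10⁶) = 68.28 dB
N = −174 + 68.28 + 8.66 = −97.06 dBm
SNR = P_sig − N = −93.5 − (−97.06) = 3.56 dB → 3.6 dB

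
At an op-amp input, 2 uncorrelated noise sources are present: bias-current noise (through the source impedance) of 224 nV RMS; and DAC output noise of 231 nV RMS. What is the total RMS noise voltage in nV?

322 nV

Uncorrelated sources add in power (mean-square): V_tot = √(ΣV_i²)
V_tot = √[(2.24×10⁻⁷)² + (2.31×10⁻⁷)²] = 3.22×10⁻⁷ V = 322 nV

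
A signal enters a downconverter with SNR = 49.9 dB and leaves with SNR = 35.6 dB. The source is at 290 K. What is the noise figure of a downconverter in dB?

NF (dB) = SNR_in(dB) − SNR_out(dB) when the source is at T₀
NF = 49.9 − 35.6 = 14.3 dB

14.3 dB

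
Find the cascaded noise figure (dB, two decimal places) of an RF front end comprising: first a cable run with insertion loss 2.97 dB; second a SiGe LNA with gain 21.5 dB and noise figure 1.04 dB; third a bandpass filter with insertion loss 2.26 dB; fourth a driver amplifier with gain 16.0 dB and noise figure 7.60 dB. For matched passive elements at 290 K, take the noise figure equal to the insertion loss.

Convert to linear (a loss of L dB is a gain of −L dB): F_i = 10^(NF_i/10), G_i = 10^(G_i,dB/10)
  Stage 1: F_1 = 10^(2.97/10) = 1.982, G_1 = 10^(−2.97/10) = 0.5047
  Stage 2: F_2 = 10^(1.04/10) = 1.271, G_2 = 10^(21.5/10) = 141.3
  Stage 3: F_3 = 10^(2.26/10) = 1.683, G_3 = 10^(−2.26/10) = 0.5943
  Stage 4: F_4 = 10^(7.60/10) = 5.754, G_4 = 10^(16.0/10) = 39.81
Friis cascade:
  F = 1.982 + (1.271 − 1)/0.5047 + (1.683 − 1)/71.29 + (5.754 − 1)/42.36 = 2.639
NF = 10 log₁₀(2.639) = 4.22 dB

4.22 dB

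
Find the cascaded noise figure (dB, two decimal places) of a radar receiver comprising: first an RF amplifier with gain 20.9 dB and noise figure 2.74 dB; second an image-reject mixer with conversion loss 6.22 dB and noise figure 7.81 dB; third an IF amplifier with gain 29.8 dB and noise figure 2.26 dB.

2.89 dB

Convert to linear (a loss of L dB is a gain of −L dB): F_i = 10^(NF_i/10), G_i = 10^(G_i,dB/10)
  Stage 1: F_1 = 10^(2.74/10) = 1.879, G_1 = 10^(20.9/10) = 123.0
  Stage 2: F_2 = 10^(7.81/10) = 6.039, G_2 = 10^(−6.22/10) = 0.2388
  Stage 3: F_3 = 10^(2.26/10) = 1.683, G_3 = 10^(29.8/10) = 955.0
Friis cascade:
  F = 1.879 + (6.039 − 1)/123.0 + (1.683 − 1)/29.38 = 1.944
NF = 10 log₁₀(1.944) = 2.89 dB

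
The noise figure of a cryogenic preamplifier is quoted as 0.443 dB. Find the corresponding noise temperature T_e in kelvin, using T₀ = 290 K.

31.1 K

F = 10^(0.443/10) = 1.10739
T_e = (F − 1)·T₀ = (1.10739 − 1) × 290 = 31.1 K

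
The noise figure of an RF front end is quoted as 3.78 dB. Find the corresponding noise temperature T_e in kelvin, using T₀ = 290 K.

F = 10^(3.78/10) = 2.38781
T_e = (F − 1)·T₀ = (2.38781 − 1) × 290 = 402 K

402 K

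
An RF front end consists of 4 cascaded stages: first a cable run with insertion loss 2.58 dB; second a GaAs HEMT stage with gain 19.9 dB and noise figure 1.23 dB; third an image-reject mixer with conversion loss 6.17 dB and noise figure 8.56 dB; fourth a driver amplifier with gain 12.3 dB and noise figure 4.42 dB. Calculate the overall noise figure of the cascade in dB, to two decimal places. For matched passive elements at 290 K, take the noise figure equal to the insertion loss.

Convert to linear (a loss of L dB is a gain of −L dB): F_i = 10^(NF_i/10), G_i = 10^(G_i,dB/10)
  Stage 1: F_1 = 10^(2.58/10) = 1.811, G_1 = 10^(−2.58/10) = 0.5521
  Stage 2: F_2 = 10^(1.23/10) = 1.327, G_2 = 10^(19.9/10) = 97.72
  Stage 3: F_3 = 10^(8.56/10) = 7.178, G_3 = 10^(−6.17/10) = 0.2415
  Stage 4: F_4 = 10^(4.42/10) = 2.767, G_4 = 10^(12.3/10) = 16.98
Friis cascade:
  F = 1.811 + (1.327 − 1)/0.5521 + (7.178 − 1)/53.95 + (2.767 − 1)/13.03 = 2.654
NF = 10 log₁₀(2.654) = 4.24 dB

4.24 dB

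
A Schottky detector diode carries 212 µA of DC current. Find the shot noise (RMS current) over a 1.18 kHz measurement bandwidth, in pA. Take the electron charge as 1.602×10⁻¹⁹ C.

I_n = √(2qI·B)
2qI·B = 2 × 1.602×10⁻¹⁹ × 2.12×10⁻⁴ × 1.18×10³ = 8.02×10⁻²⁰ A²
I_n = √(8.02×10⁻²⁰) = 2.83×10⁻¹⁰ A = 283 pA

283 pA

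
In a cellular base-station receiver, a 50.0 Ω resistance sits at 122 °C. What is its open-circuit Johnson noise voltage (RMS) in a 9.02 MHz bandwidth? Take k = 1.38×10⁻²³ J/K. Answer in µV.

3.14 µV

T = 122 °C + 273.15 = 395.15 K
V_n = √(4kTRB)
4kTRB = 4 × 1.38×10⁻²³ × 395.15 × 5.00×10¹ × 9.02×10⁶ = 9.84×10⁻¹² V²
V_n = √(9.84×10⁻¹²) = 3.14×10⁻⁶ V = 3.14 µV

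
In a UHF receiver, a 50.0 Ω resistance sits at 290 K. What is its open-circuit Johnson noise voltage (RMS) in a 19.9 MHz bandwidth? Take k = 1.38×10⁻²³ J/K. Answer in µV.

V_n = √(4kTRB)
4kTRB = 4 × 1.38×10⁻²³ × 290 × 5.00×10¹ × 1.99×10⁷ = 1.59×10⁻¹¹ V²
V_n = √(1.59×10⁻¹¹) = 3.99×10⁻⁶ V = 3.99 µV

3.99 µV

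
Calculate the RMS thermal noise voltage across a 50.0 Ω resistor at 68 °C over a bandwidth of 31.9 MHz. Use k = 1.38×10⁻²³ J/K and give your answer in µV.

5.48 µV

T = 68 °C + 273.15 = 341.15 K
V_n = √(4kTRB)
4kTRB = 4 × 1.38×10⁻²³ × 341.15 × 5.00×10¹ × 3.19×10⁷ = 3.00×10⁻¹¹ V²
V_n = √(3.00×10⁻¹¹) = 5.48×10⁻⁶ V = 5.48 µV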